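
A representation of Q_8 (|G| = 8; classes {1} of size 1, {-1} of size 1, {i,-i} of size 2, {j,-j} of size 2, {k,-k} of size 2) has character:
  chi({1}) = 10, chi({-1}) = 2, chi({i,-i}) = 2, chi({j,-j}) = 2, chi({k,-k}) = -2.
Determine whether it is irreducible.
Not irreducible (reducible): <chi, chi> = 16 > 1.

Proof sketch: <chi, chi> = (1/|G|) sum_C |C| * |chi(C)|^2 = (1/8)[1*|10|^2 + 1*|2|^2 + 2*|2|^2 + 2*|2|^2 + 2*|-2|^2]
  = (1/8)[(100) + (4) + (8) + (8) + (8)] = 128/8 = 16.
A character is irreducible iff <chi, chi> = 1, so this representation is reducible.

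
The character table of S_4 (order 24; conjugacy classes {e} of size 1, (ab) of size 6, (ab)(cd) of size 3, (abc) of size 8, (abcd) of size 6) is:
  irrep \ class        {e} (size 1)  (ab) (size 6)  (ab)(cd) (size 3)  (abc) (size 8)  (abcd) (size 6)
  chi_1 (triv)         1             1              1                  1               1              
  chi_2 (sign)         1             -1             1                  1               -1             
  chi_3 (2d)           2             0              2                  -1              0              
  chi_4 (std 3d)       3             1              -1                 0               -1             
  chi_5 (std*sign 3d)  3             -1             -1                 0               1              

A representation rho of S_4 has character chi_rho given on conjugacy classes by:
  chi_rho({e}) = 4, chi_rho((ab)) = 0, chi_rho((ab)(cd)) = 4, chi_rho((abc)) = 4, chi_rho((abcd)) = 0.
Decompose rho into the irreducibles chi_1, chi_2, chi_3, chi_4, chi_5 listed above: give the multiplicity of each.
Multiplicities: chi_1: 2, chi_2: 2, chi_3: 0, chi_4: 0, chi_5: 0.

Reasoning: Use <chi_rho, chi> = (1/|G|) sum_C |C| * chi_rho(C) * conj(chi(C)) with |G| = 24 for each irreducible chi in the table:
  <chi_rho, chi_1> = (1/24)[1*(4)*conj(1) + 6*(0)*conj(1) + 3*(4)*conj(1) + 8*(4)*conj(1) + 6*(0)*conj(1)]
      = (1/24)[(4) + (0) + (12) + (32) + (0)] = 48/24 = 2
  <chi_rho, chi_2> = (1/24)[1*(4)*conj(1) + 6*(0)*conj(-1) + 3*(4)*conj(1) + 8*(4)*conj(1) + 6*(0)*conj(-1)]
      = (1/24)[(4) + (0) + (12) + (32) + (0)] = 48/24 = 2
  <chi_rho, chi_3> = (1/24)[1*(4)*conj(2) + 6*(0)*conj(0) + 3*(4)*conj(2) + 8*(4)*conj(-1) + 6*(0)*conj(0)]
      = (1/24)[(8) + (0) + (24) + (-32) + (0)] = 0/24 = 0
  <chi_rho, chi_4> = (1/24)[1*(4)*conj(3) + 6*(0)*conj(1) + 3*(4)*conj(-1) + 8*(4)*conj(0) + 6*(0)*conj(-1)]
      = (1/24)[(12) + (0) + (-12) + (0) + (0)] = 0/24 = 0
  <chi_rho, chi_5> = (1/24)[1*(4)*conj(3) + 6*(0)*conj(-1) + 3*(4)*conj(-1) + 8*(4)*conj(0) + 6*(0)*conj(1)]
      = (1/24)[(12) + (0) + (-12) + (0) + (0)] = 0/24 = 0
Dimension check: dim(rho) = sum (mult * dim) = 2*1 + 2*1 + 0*2 + 0*3 + 0*3 = 4 = chi_rho(e) = 4.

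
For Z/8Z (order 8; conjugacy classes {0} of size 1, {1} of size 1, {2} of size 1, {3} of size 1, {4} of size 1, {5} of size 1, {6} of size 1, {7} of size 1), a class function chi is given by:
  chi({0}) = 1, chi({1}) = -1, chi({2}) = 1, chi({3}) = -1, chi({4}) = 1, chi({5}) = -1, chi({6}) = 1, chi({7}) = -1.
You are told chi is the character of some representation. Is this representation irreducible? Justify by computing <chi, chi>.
Irreducible: <chi, chi> = 1.

Explanation: <chi, chi> = (1/|G|) sum_C |C| * |chi(C)|^2 = (1/8)[1*|1|^2 + 1*|-1|^2 + 1*|1|^2 + 1*|-1|^2 + 1*|1|^2 + 1*|-1|^2 + 1*|1|^2 + 1*|-1|^2]
  = (1/8)[(1) + (1) + (1) + (1) + (1) + (1) + (1) + (1)] = 8/8 = 1.
(Exp terms are combined using exp(i*s)*conj(exp(i*t)) = exp(i*(s-t)), and sums of them are collapsed using the identity that for every m > 1 the m distinct m-th roots of unity sum to 0, e.g. 1 + exp(2*I*pi/3) + exp(-2*I*pi/3) = 0.)
A character is irreducible iff <chi, chi> = 1, so this representation is irreducible.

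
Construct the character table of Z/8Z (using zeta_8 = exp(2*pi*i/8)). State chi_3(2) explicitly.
Character table of Z/8Z (irreps indexed chi_0,...,chi_7 with chi_k(m) = zeta_8^(k*m), zeta_8 = exp(2*pi*i/8)):
  irrep \ class  {0} (size 1)  {1} (size 1)    {2} (size 1)  {3} (size 1)    {4} (size 1)  {5} (size 1)    {6} (size 1)  {7} (size 1)  
  chi_0          1             1               1             1               1             1               1             1             
  chi_1          1             exp(I*pi/4)     I             exp(3*I*pi/4)   -1            exp(-3*I*pi/4)  -I            exp(-I*pi/4)  
  chi_2          1             I               -1            -I              1             I               -1            -I            
  chi_3          1             exp(3*I*pi/4)   -I            exp(I*pi/4)     -1            exp(-I*pi/4)    I             exp(-3*I*pi/4)
  chi_4          1             -1              1             -1              1             -1              1             -1            
  chi_5          1             exp(-3*I*pi/4)  I             exp(-I*pi/4)    -1            exp(I*pi/4)     -I            exp(3*I*pi/4) 
  chi_6          1             -I              -1            I               1             -I              -1            I             
  chi_7          1             exp(-I*pi/4)    -I            exp(-3*I*pi/4)  -1            exp(3*I*pi/4)   I             exp(I*pi/4)   

Spot check: chi_3(2) = zeta_8^(3*2) = zeta_8^6 = -I.

Justification: Z/8Z is abelian, so all 8 irreducible complex representations are 1-dimensional. They are given by chi_k(m) = zeta_8^(k*m) for k = 0,...,7. Row orthogonality: sum_m chi_k(m) conj(chi_l(m)) = 8 * [k = l].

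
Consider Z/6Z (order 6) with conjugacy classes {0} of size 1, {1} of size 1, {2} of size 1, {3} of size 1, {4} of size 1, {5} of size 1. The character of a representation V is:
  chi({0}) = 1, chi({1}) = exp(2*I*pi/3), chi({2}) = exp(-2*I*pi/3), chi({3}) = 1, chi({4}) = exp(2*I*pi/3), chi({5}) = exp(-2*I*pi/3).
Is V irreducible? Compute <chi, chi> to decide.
Irreducible: <chi, chi> = 1.

Justification: <chi, chi> = (1/|G|) sum_C |C| * |chi(C)|^2 = (1/6)[1*|1|^2 + 1*|exp(2*I*pi/3)|^2 + 1*|exp(-2*I*pi/3)|^2 + 1*|1|^2 + 1*|exp(2*I*pi/3)|^2 + 1*|exp(-2*I*pi/3)|^2]
  = (1/6)[(1) + (1) + (1) + (1) + (1) + (1)] = 6/6 = 1.
(Exp terms are combined using exp(i*s)*conj(exp(i*t)) = exp(i*(s-t)), and sums of them are collapsed using the identity that for every m > 1 the m distinct m-th roots of unity sum to 0, e.g. 1 + exp(2*I*pi/3) + exp(-2*I*pi/3) = 0.)
A character is irreducible iff <chi, chi> = 1, so this representation is irreducible.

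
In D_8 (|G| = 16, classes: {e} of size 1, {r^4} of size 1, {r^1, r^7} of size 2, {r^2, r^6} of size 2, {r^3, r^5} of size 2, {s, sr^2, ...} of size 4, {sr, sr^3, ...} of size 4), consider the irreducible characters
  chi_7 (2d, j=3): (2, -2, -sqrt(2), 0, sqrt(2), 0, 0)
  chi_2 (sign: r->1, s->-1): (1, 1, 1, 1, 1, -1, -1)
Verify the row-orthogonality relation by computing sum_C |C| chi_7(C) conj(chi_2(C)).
Sum = 0; so <chi_7, chi_2> = 0 (distinct irreducibles are orthogonal).

Derivation: Compute term by term over conjugacy classes (|C| * chi_7(C) * conj(chi_2(C))):
  1*(2)*conj(1) + 1*(-2)*conj(1) + 2*(-sqrt(2))*conj(1) + 2*(0)*conj(1) + 2*(sqrt(2))*conj(1) + 4*(0)*conj(-1) + 4*(0)*conj(-1)
  = (2) + (-2) + (-2*sqrt(2)) + (0) + (2*sqrt(2)) + (0) + (0)
  = 0.
Dividing by |G| = 16 gives 0/16 = 0, matching the row-orthogonality relation <chi_7, chi_2> = [chi_7 = chi_2].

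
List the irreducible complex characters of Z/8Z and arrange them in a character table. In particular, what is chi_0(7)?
Character table of Z/8Z (irreps indexed chi_0,...,chi_7 with chi_k(m) = zeta_8^(k*m), zeta_8 = exp(2*pi*i/8)):
  irrep \ class  {0} (size 1)  {1} (size 1)    {2} (size 1)  {3} (size 1)    {4} (size 1)  {5} (size 1)    {6} (size 1)  {7} (size 1)  
  chi_0          1             1               1             1               1             1               1             1             
  chi_1          1             exp(I*pi/4)     I             exp(3*I*pi/4)   -1            exp(-3*I*pi/4)  -I            exp(-I*pi/4)  
  chi_2          1             I               -1            -I              1             I               -1            -I            
  chi_3          1             exp(3*I*pi/4)   -I            exp(I*pi/4)     -1            exp(-I*pi/4)    I             exp(-3*I*pi/4)
  chi_4          1             -1              1             -1              1             -1              1             -1            
  chi_5          1             exp(-3*I*pi/4)  I             exp(-I*pi/4)    -1            exp(I*pi/4)     -I            exp(3*I*pi/4) 
  chi_6          1             -I              -1            I               1             -I              -1            I             
  chi_7          1             exp(-I*pi/4)    -I            exp(-3*I*pi/4)  -1            exp(3*I*pi/4)   I             exp(I*pi/4)   

Spot check: chi_0(7) = zeta_8^(0*7) = zeta_8^0 = 1.

Derivation: Z/8Z is abelian, so all 8 irreducible complex representations are 1-dimensional. They are given by chi_k(m) = zeta_8^(k*m) for k = 0,...,7. Row orthogonality: sum_m chi_k(m) conj(chi_l(m)) = 8 * [k = l].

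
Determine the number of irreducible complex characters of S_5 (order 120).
7

Why: The number of irreducible complex representations of a finite group equals its number of conjugacy classes. Conjugacy classes in S_5 correspond to cycle types, i.e. partitions of 5; there are p(5) = 7 of them, so S_5 (order 120) has exactly 7 irreducible complex representations.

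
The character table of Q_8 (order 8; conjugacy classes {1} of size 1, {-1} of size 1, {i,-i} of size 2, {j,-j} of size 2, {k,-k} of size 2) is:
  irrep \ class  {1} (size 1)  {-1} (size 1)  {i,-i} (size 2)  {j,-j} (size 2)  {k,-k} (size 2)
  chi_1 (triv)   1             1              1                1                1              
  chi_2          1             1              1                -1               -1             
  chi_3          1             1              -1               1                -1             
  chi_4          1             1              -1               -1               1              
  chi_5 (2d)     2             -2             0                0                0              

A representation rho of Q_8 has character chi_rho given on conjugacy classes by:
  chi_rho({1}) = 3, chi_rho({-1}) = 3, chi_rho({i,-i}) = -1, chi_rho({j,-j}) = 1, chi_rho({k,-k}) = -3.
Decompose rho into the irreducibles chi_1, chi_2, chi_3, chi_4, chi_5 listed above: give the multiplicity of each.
Multiplicities: chi_1: 0, chi_2: 1, chi_3: 2, chi_4: 0, chi_5: 0.

Proof sketch: Use <chi_rho, chi> = (1/|G|) sum_C |C| * chi_rho(C) * conj(chi(C)) with |G| = 8 for each irreducible chi in the table:
  <chi_rho, chi_1> = (1/8)[1*(3)*conj(1) + 1*(3)*conj(1) + 2*(-1)*conj(1) + 2*(1)*conj(1) + 2*(-3)*conj(1)]
      = (1/8)[(3) + (3) + (-2) + (2) + (-6)] = 0/8 = 0
  <chi_rho, chi_2> = (1/8)[1*(3)*conj(1) + 1*(3)*conj(1) + 2*(-1)*conj(1) + 2*(1)*conj(-1) + 2*(-3)*conj(-1)]
      = (1/8)[(3) + (3) + (-2) + (-2) + (6)] = 8/8 = 1
  <chi_rho, chi_3> = (1/8)[1*(3)*conj(1) + 1*(3)*conj(1) + 2*(-1)*conj(-1) + 2*(1)*conj(1) + 2*(-3)*conj(-1)]
      = (1/8)[(3) + (3) + (2) + (2) + (6)] = 16/8 = 2
  <chi_rho, chi_4> = (1/8)[1*(3)*conj(1) + 1*(3)*conj(1) + 2*(-1)*conj(-1) + 2*(1)*conj(-1) + 2*(-3)*conj(1)]
      = (1/8)[(3) + (3) + (2) + (-2) + (-6)] = 0/8 = 0
  <chi_rho, chi_5> = (1/8)[1*(3)*conj(2) + 1*(3)*conj(-2) + 2*(-1)*conj(0) + 2*(1)*conj(0) + 2*(-3)*conj(0)]
      = (1/8)[(6) + (-6) + (0) + (0) + (0)] = 0/8 = 0
Dimension check: dim(rho) = sum (mult * dim) = 0*1 + 1*1 + 2*1 + 0*1 + 0*2 = 3 = chi_rho(e) = 3.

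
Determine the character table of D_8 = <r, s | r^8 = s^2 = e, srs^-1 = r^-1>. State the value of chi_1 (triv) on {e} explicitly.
Conjugacy classes: {e} of size 1, {r^4} of size 1, {r^1, r^7} of size 2, {r^2, r^6} of size 2, {r^3, r^5} of size 2, {s, sr^2, ...} of size 4, {sr, sr^3, ...} of size 4.
Character table:
  irrep \ class              {e} (size 1)  {r^4} (size 1)  {r^1, r^7} (size 2)  {r^2, r^6} (size 2)  {r^3, r^5} (size 2)  {s, sr^2, ...} (size 4)  {sr, sr^3, ...} (size 4)
  chi_1 (triv)               1             1               1                    1                    1                    1                        1                       
  chi_2 (sign: r->1, s->-1)  1             1               1                    1                    1                    -1                       -1                      
  chi_3 (r->-1, s->1)        1             1               -1                   1                    -1                   1                        -1                      
  chi_4 (r->-1, s->-1)       1             1               -1                   1                    -1                   -1                       1                       
  chi_5 (2d, j=1)            2             -2              sqrt(2)              0                    -sqrt(2)             0                        0                       
  chi_6 (2d, j=2)            2             2               0                    -2                   0                    0                        0                       
  chi_7 (2d, j=3)            2             -2              -sqrt(2)             0                    sqrt(2)              0                        0                       

Spot check: chi_1 (triv) on {e} = 1.

Reasoning: D_8 has order 2*8 = 16 with 7 conjugacy classes, hence 7 irreducibles. Sum of squared dims 1 + 1 + 1 + 1 + 4 + 4 + 4 = 16 = |G|. Linear characters come from the abelianisation; the 2-dimensional irreps have character r^k -> 2*cos(2*pi*j*k/8), reflections -> 0.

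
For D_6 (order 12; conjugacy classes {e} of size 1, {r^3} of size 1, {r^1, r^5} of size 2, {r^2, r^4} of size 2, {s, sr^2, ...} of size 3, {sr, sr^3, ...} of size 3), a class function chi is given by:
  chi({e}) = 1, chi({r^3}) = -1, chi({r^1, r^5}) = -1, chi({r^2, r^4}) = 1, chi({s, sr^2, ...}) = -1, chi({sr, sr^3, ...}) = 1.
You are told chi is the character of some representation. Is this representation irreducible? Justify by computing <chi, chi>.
Irreducible: <chi, chi> = 1.

Solution. <chi, chi> = (1/|G|) sum_C |C| * |chi(C)|^2 = (1/12)[1*|1|^2 + 1*|-1|^2 + 2*|-1|^2 + 2*|1|^2 + 3*|-1|^2 + 3*|1|^2]
  = (1/12)[(1) + (1) + (2) + (2) + (3) + (3)] = 12/12 = 1.
A character is irreducible iff <chi, chi> = 1, so this representation is irreducible.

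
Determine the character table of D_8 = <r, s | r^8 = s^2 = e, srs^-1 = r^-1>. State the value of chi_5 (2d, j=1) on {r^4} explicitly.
Conjugacy classes: {e} of size 1, {r^4} of size 1, {r^1, r^7} of size 2, {r^2, r^6} of size 2, {r^3, r^5} of size 2, {s, sr^2, ...} of size 4, {sr, sr^3, ...} of size 4.
Character table:
  irrep \ class              {e} (size 1)  {r^4} (size 1)  {r^1, r^7} (size 2)  {r^2, r^6} (size 2)  {r^3, r^5} (size 2)  {s, sr^2, ...} (size 4)  {sr, sr^3, ...} (size 4)
  chi_1 (triv)               1             1               1                    1                    1                    1                        1                       
  chi_2 (sign: r->1, s->-1)  1             1               1                    1                    1                    -1                       -1                      
  chi_3 (r->-1, s->1)        1             1               -1                   1                    -1                   1                        -1                      
  chi_4 (r->-1, s->-1)       1             1               -1                   1                    -1                   -1                       1                       
  chi_5 (2d, j=1)            2             -2              sqrt(2)              0                    -sqrt(2)             0                        0                       
  chi_6 (2d, j=2)            2             2               0                    -2                   0                    0                        0                       
  chi_7 (2d, j=3)            2             -2              -sqrt(2)             0                    sqrt(2)              0                        0                       

Spot check: chi_5 (2d, j=1) on {r^4} = -2.

D_8 has order 2*8 = 16 with 7 conjugacy classes, hence 7 irreducibles. Sum of squared dims 1 + 1 + 1 + 1 + 4 + 4 + 4 = 16 = |G|. Linear characters come from the abelianisation; the 2-dimensional irreps have character r^k -> 2*cos(2*pi*j*k/8), reflections -> 0.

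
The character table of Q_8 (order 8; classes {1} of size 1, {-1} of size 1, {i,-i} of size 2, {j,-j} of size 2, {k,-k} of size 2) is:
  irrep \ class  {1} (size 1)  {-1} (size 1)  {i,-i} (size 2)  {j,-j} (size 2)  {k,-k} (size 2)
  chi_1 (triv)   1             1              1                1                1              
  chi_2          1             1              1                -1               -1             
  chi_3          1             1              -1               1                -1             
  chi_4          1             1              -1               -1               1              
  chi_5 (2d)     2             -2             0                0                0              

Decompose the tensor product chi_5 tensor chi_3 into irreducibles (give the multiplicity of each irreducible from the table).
chi_5 tensor chi_3 = chi_5 (all other irreducibles have multiplicity 0).

Derivation: The character of a tensor product is the pointwise product (chi_5 * chi_3)(C) = chi_5(C) * chi_3(C):
  {1}: (2)*(1), {-1}: (-2)*(1), {i,-i}: (0)*(-1), {j,-j}: (0)*(1), {k,-k}: (0)*(-1)
so (chi_5 * chi_3) takes values
  {1} -> 2, {-1} -> -2, {i,-i} -> 0, {j,-j} -> 0, {k,-k} -> 0.
Now take the inner product of this character with each irreducible chi from the table, <chi_5*chi_3, chi> = (1/8) sum_C |C| (chi_5*chi_3)(C) conj(chi(C)):
  <chi_5*chi_3, chi_1> = (1/8)[1*(2)*conj(1) + 1*(-2)*conj(1) + 2*(0)*conj(1) + 2*(0)*conj(1) + 2*(0)*conj(1)]
      = (1/8)[(2) + (-2) + (0) + (0) + (0)] = 0/8 = 0
  <chi_5*chi_3, chi_2> = (1/8)[1*(2)*conj(1) + 1*(-2)*conj(1) + 2*(0)*conj(1) + 2*(0)*conj(-1) + 2*(0)*conj(-1)]
      = (1/8)[(2) + (-2) + (0) + (0) + (0)] = 0/8 = 0
  <chi_5*chi_3, chi_3> = (1/8)[1*(2)*conj(1) + 1*(-2)*conj(1) + 2*(0)*conj(-1) + 2*(0)*conj(1) + 2*(0)*conj(-1)]
      = (1/8)[(2) + (-2) + (0) + (0) + (0)] = 0/8 = 0
  <chi_5*chi_3, chi_4> = (1/8)[1*(2)*conj(1) + 1*(-2)*conj(1) + 2*(0)*conj(-1) + 2*(0)*conj(-1) + 2*(0)*conj(1)]
      = (1/8)[(2) + (-2) + (0) + (0) + (0)] = 0/8 = 0
  <chi_5*chi_3, chi_5> = (1/8)[1*(2)*conj(2) + 1*(-2)*conj(-2) + 2*(0)*conj(0) + 2*(0)*conj(0) + 2*(0)*conj(0)]
      = (1/8)[(4) + (4) + (0) + (0) + (0)] = 8/8 = 1
Hence the multiplicities are chi_5: 1. Dimension check: dim(chi_5)*dim(chi_3) = 2*1 = 2 and sum (mult * dim) = 1*2 = 2.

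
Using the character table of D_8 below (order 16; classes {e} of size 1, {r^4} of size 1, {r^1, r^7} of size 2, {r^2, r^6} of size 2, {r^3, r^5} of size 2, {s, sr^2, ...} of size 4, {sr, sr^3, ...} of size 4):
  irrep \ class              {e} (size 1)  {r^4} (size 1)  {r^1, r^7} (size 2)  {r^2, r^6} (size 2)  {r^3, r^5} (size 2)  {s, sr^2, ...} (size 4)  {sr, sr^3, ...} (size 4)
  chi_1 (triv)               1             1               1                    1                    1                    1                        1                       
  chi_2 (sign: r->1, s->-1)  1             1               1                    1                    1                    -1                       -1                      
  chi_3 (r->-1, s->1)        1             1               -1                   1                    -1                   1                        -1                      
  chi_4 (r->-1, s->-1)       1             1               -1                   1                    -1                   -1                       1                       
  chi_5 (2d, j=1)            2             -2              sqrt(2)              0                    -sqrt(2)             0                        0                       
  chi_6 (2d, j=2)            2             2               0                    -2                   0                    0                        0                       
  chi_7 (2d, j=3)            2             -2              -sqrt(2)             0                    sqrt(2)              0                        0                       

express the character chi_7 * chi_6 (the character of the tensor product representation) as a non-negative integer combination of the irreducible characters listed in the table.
chi_7 tensor chi_6 = chi_5 + chi_7 (all other irreducibles have multiplicity 0).

Proof sketch: The character of a tensor product is the pointwise product (chi_7 * chi_6)(C) = chi_7(C) * chi_6(C):
  {e}: (2)*(2), {r^4}: (-2)*(2), {r^1, r^7}: (-sqrt(2))*(0), {r^2, r^6}: (0)*(-2), {r^3, r^5}: (sqrt(2))*(0), {s, sr^2, ...}: (0)*(0), {sr, sr^3, ...}: (0)*(0)
so (chi_7 * chi_6) takes values
  {e} -> 4, {r^4} -> -4, {r^1, r^7} -> 0, {r^2, r^6} -> 0, {r^3, r^5} -> 0, {s, sr^2, ...} -> 0, {sr, sr^3, ...} -> 0.
Now take the inner product of this character with each irreducible chi from the table, <chi_7*chi_6, chi> = (1/16) sum_C |C| (chi_7*chi_6)(C) conj(chi(C)):
  <chi_7*chi_6, chi_1> = (1/16)[1*(4)*conj(1) + 1*(-4)*conj(1) + 2*(0)*conj(1) + 2*(0)*conj(1) + 2*(0)*conj(1) + 4*(0)*conj(1) + 4*(0)*conj(1)]
      = (1/16)[(4) + (-4) + (0) + (0) + (0) + (0) + (0)] = 0/16 = 0
  <chi_7*chi_6, chi_2> = (1/16)[1*(4)*conj(1) + 1*(-4)*conj(1) + 2*(0)*conj(1) + 2*(0)*conj(1) + 2*(0)*conj(1) + 4*(0)*conj(-1) + 4*(0)*conj(-1)]
      = (1/16)[(4) + (-4) + (0) + (0) + (0) + (0) + (0)] = 0/16 = 0
  <chi_7*chi_6, chi_3> = (1/16)[1*(4)*conj(1) + 1*(-4)*conj(1) + 2*(0)*conj(-1) + 2*(0)*conj(1) + 2*(0)*conj(-1) + 4*(0)*conj(1) + 4*(0)*conj(-1)]
      = (1/16)[(4) + (-4) + (0) + (0) + (0) + (0) + (0)] = 0/16 = 0
  <chi_7*chi_6, chi_4> = (1/16)[1*(4)*conj(1) + 1*(-4)*conj(1) + 2*(0)*conj(-1) + 2*(0)*conj(1) + 2*(0)*conj(-1) + 4*(0)*conj(-1) + 4*(0)*conj(1)]
      = (1/16)[(4) + (-4) + (0) + (0) + (0) + (0) + (0)] = 0/16 = 0
  <chi_7*chi_6, chi_5> = (1/16)[1*(4)*conj(2) + 1*(-4)*conj(-2) + 2*(0)*conj(sqrt(2)) + 2*(0)*conj(0) + 2*(0)*conj(-sqrt(2)) + 4*(0)*conj(0) + 4*(0)*conj(0)]
      = (1/16)[(8) + (8) + (0) + (0) + (0) + (0) + (0)] = 16/16 = 1
  <chi_7*chi_6, chi_6> = (1/16)[1*(4)*conj(2) + 1*(-4)*conj(2) + 2*(0)*conj(0) + 2*(0)*conj(-2) + 2*(0)*conj(0) + 4*(0)*conj(0) + 4*(0)*conj(0)]
      = (1/16)[(8) + (-8) + (0) + (0) + (0) + (0) + (0)] = 0/16 = 0
  <chi_7*chi_6, chi_7> = (1/16)[1*(4)*conj(2) + 1*(-4)*conj(-2) + 2*(0)*conj(-sqrt(2)) + 2*(0)*conj(0) + 2*(0)*conj(sqrt(2)) + 4*(0)*conj(0) + 4*(0)*conj(0)]
      = (1/16)[(8) + (8) + (0) + (0) + (0) + (0) + (0)] = 16/16 = 1
Hence the multiplicities are chi_5: 1, chi_7: 1. Dimension check: dim(chi_7)*dim(chi_6) = 2*2 = 4 and sum (mult * dim) = 1*2 + 1*2 = 4.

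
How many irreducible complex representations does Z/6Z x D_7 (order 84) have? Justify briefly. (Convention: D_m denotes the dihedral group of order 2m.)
30

Explanation: The number of irreducible complex representations of a finite group equals its number of conjugacy classes. For a direct product, #classes(G x H) = #classes(G) * #classes(H). Z/6Z has 6 classes (abelian), D_7 has 5 classes, so 6 * 5 = 30, so Z/6Z x D_7 (order 84) has exactly 30 irreducible complex representations.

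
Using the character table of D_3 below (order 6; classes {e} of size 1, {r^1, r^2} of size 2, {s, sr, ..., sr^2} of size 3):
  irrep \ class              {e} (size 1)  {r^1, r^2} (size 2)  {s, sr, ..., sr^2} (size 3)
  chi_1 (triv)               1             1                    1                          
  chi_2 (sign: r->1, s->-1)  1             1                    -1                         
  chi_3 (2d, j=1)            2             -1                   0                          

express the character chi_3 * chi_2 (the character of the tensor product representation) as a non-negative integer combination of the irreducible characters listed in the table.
chi_3 tensor chi_2 = chi_3 (all other irreducibles have multiplicity 0).

Justification: The character of a tensor product is the pointwise product (chi_3 * chi_2)(C) = chi_3(C) * chi_2(C):
  {e}: (2)*(1), {r^1, r^2}: (-1)*(1), {s, sr, ..., sr^2}: (0)*(-1)
so (chi_3 * chi_2) takes values
  {e} -> 2, {r^1, r^2} -> -1, {s, sr, ..., sr^2} -> 0.
Now take the inner product of this character with each irreducible chi from the table, <chi_3*chi_2, chi> = (1/6) sum_C |C| (chi_3*chi_2)(C) conj(chi(C)):
  <chi_3*chi_2, chi_1> = (1/6)[1*(2)*conj(1) + 2*(-1)*conj(1) + 3*(0)*conj(1)]
      = (1/6)[(2) + (-2) + (0)] = 0/6 = 0
  <chi_3*chi_2, chi_2> = (1/6)[1*(2)*conj(1) + 2*(-1)*conj(1) + 3*(0)*conj(-1)]
      = (1/6)[(2) + (-2) + (0)] = 0/6 = 0
  <chi_3*chi_2, chi_3> = (1/6)[1*(2)*conj(2) + 2*(-1)*conj(-1) + 3*(0)*conj(0)]
      = (1/6)[(4) + (2) + (0)] = 6/6 = 1
Hence the multiplicities are chi_3: 1. Dimension check: dim(chi_3)*dim(chi_2) = 2*1 = 2 and sum (mult * dim) = 1*2 = 2.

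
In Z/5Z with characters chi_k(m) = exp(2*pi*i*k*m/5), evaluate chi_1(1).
chi_1(1) = zeta_5^1 = exp(2*I*pi/5)

Details: chi_1(1) = zeta_5^(1*1) = zeta_5^1. Since zeta_5^5 = 1, this equals zeta_5^1 = exp(2*pi*i*1/5) = exp(2*I*pi/5).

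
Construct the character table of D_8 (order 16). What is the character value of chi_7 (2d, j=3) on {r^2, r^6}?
Conjugacy classes: {e} of size 1, {r^4} of size 1, {r^1, r^7} of size 2, {r^2, r^6} of size 2, {r^3, r^5} of size 2, {s, sr^2, ...} of size 4, {sr, sr^3, ...} of size 4.
Character table:
  irrep \ class              {e} (size 1)  {r^4} (size 1)  {r^1, r^7} (size 2)  {r^2, r^6} (size 2)  {r^3, r^5} (size 2)  {s, sr^2, ...} (size 4)  {sr, sr^3, ...} (size 4)
  chi_1 (triv)               1             1               1                    1                    1                    1                        1                       
  chi_2 (sign: r->1, s->-1)  1             1               1                    1                    1                    -1                       -1                      
  chi_3 (r->-1, s->1)        1             1               -1                   1                    -1                   1                        -1                      
  chi_4 (r->-1, s->-1)       1             1               -1                   1                    -1                   -1                       1                       
  chi_5 (2d, j=1)            2             -2              sqrt(2)              0                    -sqrt(2)             0                        0                       
  chi_6 (2d, j=2)            2             2               0                    -2                   0                    0                        0                       
  chi_7 (2d, j=3)            2             -2              -sqrt(2)             0                    sqrt(2)              0                        0                       

Spot check: chi_7 (2d, j=3) on {r^2, r^6} = 0.

Reasoning: D_8 has order 2*8 = 16 with 7 conjugacy classes, hence 7 irreducibles. Sum of squared dims 1 + 1 + 1 + 1 + 4 + 4 + 4 = 16 = |G|. Linear characters come from the abelianisation; the 2-dimensional irreps have character r^k -> 2*cos(2*pi*j*k/8), reflections -> 0.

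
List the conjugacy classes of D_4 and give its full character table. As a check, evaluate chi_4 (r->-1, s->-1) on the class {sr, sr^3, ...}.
Conjugacy classes: {e} of size 1, {r^2} of size 1, {r^1, r^3} of size 2, {s, sr^2, ...} of size 2, {sr, sr^3, ...} of size 2.
Character table:
  irrep \ class              {e} (size 1)  {r^2} (size 1)  {r^1, r^3} (size 2)  {s, sr^2, ...} (size 2)  {sr, sr^3, ...} (size 2)
  chi_1 (triv)               1             1               1                    1                        1                       
  chi_2 (sign: r->1, s->-1)  1             1               1                    -1                       -1                      
  chi_3 (r->-1, s->1)        1             1               -1                   1                        -1                      
  chi_4 (r->-1, s->-1)       1             1               -1                   -1                       1                       
  chi_5 (2d, j=1)            2             -2              0                    0                        0                       

Spot check: chi_4 (r->-1, s->-1) on {sr, sr^3, ...} = 1.

Derivation: D_4 has order 2*4 = 8 with 5 conjugacy classes, hence 5 irreducibles. Sum of squared dims 1 + 1 + 1 + 1 + 4 = 8 = |G|. Linear characters come from the abelianisation; the 2-dimensional irreps have character r^k -> 2*cos(2*pi*j*k/4), reflections -> 0.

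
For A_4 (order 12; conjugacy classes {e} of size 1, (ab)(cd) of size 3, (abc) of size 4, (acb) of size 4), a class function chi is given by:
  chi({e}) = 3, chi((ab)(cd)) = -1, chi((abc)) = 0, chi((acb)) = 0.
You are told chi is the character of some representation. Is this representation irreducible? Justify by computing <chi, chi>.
Irreducible: <chi, chi> = 1.

Argument: <chi, chi> = (1/|G|) sum_C |C| * |chi(C)|^2 = (1/12)[1*|3|^2 + 3*|-1|^2 + 4*|0|^2 + 4*|0|^2]
  = (1/12)[(9) + (3) + (0) + (0)] = 12/12 = 1.
(Exp terms are combined using exp(i*s)*conj(exp(i*t)) = exp(i*(s-t)), and sums of them are collapsed using the identity that for every m > 1 the m distinct m-th roots of unity sum to 0, e.g. 1 + exp(2*I*pi/3) + exp(-2*I*pi/3) = 0.)
A character is irreducible iff <chi, chi> = 1, so this representation is irreducible.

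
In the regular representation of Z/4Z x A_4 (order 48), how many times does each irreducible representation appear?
Each irreducible V_i of dimension d_i appears with multiplicity d_i, i.e. rho_reg = (direct sum over all irreducibles V_i) d_i V_i. The irreducible dimensions for Z/4Z x A_4 are 1, 1, 1, 1, 1, 1, 1, 1, 1, 1, 1, 1, 3, 3, 3, 3: 12 irreducibles of dimension 1, each with multiplicity 1; 4 irreducibles of dimension 3, each with multiplicity 3. Total dimension 12*1*1 + 4*3*3 = 48 = |G|.

Explanation: General theorem: in the regular representation of a finite group G, each irreducible appears with multiplicity equal to its dimension. Check: dim(rho_reg) = sum d_i^2 = 1 + 1 + 1 + 1 + 1 + 1 + 1 + 1 + 1 + 1 + 1 + 1 + 9 + 9 + 9 + 9 = 48 = |G|.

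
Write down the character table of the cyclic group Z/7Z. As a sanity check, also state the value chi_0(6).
Character table of Z/7Z (irreps indexed chi_0,...,chi_6 with chi_k(m) = zeta_7^(k*m), zeta_7 = exp(2*pi*i/7)):
  irrep \ class  {0} (size 1)  {1} (size 1)    {2} (size 1)    {3} (size 1)    {4} (size 1)    {5} (size 1)    {6} (size 1)  
  chi_0          1             1               1               1               1               1               1             
  chi_1          1             exp(2*I*pi/7)   exp(4*I*pi/7)   exp(6*I*pi/7)   exp(-6*I*pi/7)  exp(-4*I*pi/7)  exp(-2*I*pi/7)
  chi_2          1             exp(4*I*pi/7)   exp(-6*I*pi/7)  exp(-2*I*pi/7)  exp(2*I*pi/7)   exp(6*I*pi/7)   exp(-4*I*pi/7)
  chi_3          1             exp(6*I*pi/7)   exp(-2*I*pi/7)  exp(4*I*pi/7)   exp(-4*I*pi/7)  exp(2*I*pi/7)   exp(-6*I*pi/7)
  chi_4          1             exp(-6*I*pi/7)  exp(2*I*pi/7)   exp(-4*I*pi/7)  exp(4*I*pi/7)   exp(-2*I*pi/7)  exp(6*I*pi/7) 
  chi_5          1             exp(-4*I*pi/7)  exp(6*I*pi/7)   exp(2*I*pi/7)   exp(-2*I*pi/7)  exp(-6*I*pi/7)  exp(4*I*pi/7) 
  chi_6          1             exp(-2*I*pi/7)  exp(-4*I*pi/7)  exp(-6*I*pi/7)  exp(6*I*pi/7)   exp(4*I*pi/7)   exp(2*I*pi/7) 

Spot check: chi_0(6) = zeta_7^(0*6) = zeta_7^0 = 1.

Derivation: Z/7Z is abelian, so all 7 irreducible complex representations are 1-dimensional. They are given by chi_k(m) = zeta_7^(k*m) for k = 0,...,6. Row orthogonality: sum_m chi_k(m) conj(chi_l(m)) = 7 * [k = l].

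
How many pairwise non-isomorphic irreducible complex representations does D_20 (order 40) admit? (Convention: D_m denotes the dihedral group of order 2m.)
13

The number of irreducible complex representations of a finite group equals its number of conjugacy classes. D_20 has 13 conjugacy classes (n/2 + 3 for n even), so D_20 (order 40) has exactly 13 irreducible complex representations.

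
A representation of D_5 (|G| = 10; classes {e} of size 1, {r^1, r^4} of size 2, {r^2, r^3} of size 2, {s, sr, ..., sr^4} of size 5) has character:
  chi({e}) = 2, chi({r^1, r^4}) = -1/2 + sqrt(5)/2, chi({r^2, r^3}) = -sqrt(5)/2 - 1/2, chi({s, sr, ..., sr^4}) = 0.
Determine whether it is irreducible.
Irreducible: <chi, chi> = 1.

Argument: <chi, chi> = (1/|G|) sum_C |C| * |chi(C)|^2 = (1/10)[1*|2|^2 + 2*|-1/2 + sqrt(5)/2|^2 + 2*|-sqrt(5)/2 - 1/2|^2 + 5*|0|^2]
  = (1/10)[(4) + (3 - sqrt(5)) + (sqrt(5) + 3) + (0)] = 10/10 = 1.
A character is irreducible iff <chi, chi> = 1, so this representation is irreducible.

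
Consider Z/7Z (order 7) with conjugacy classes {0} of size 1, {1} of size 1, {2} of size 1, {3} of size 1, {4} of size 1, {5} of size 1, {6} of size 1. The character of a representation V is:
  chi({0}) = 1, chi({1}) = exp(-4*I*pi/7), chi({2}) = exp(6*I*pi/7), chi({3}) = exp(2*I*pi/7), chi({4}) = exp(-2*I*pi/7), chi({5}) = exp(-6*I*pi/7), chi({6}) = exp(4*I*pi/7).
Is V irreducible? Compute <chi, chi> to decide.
Irreducible: <chi, chi> = 1.

Argument: <chi, chi> = (1/|G|) sum_C |C| * |chi(C)|^2 = (1/7)[1*|1|^2 + 1*|exp(-4*I*pi/7)|^2 + 1*|exp(6*I*pi/7)|^2 + 1*|exp(2*I*pi/7)|^2 + 1*|exp(-2*I*pi/7)|^2 + 1*|exp(-6*I*pi/7)|^2 + 1*|exp(4*I*pi/7)|^2]
  = (1/7)[(1) + (1) + (1) + (1) + (1) + (1) + (1)] = 7/7 = 1.
(Exp terms are combined using exp(i*s)*conj(exp(i*t)) = exp(i*(s-t)), and sums of them are collapsed using the identity that for every m > 1 the m distinct m-th roots of unity sum to 0, e.g. 1 + exp(2*I*pi/3) + exp(-2*I*pi/3) = 0.)
A character is irreducible iff <chi, chi> = 1, so this representation is irreducible.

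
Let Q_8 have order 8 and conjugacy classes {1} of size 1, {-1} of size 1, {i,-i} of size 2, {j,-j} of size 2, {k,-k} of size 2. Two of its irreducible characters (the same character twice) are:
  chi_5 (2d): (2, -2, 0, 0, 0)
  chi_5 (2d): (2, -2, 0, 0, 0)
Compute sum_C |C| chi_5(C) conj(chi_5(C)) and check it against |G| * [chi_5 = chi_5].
Sum = 8 = |G| = 8; so <chi_5, chi_5> = 1 (norm-1 confirms irreducibility).

Details: Compute term by term over conjugacy classes (|C| * chi_5(C) * conj(chi_5(C))):
  1*(2)*conj(2) + 1*(-2)*conj(-2) + 2*(0)*conj(0) + 2*(0)*conj(0) + 2*(0)*conj(0)
  = (4) + (4) + (0) + (0) + (0)
  = 8.
Dividing by |G| = 8 gives 8/8 = 1, matching the row-orthogonality relation <chi_5, chi_5> = [chi_5 = chi_5].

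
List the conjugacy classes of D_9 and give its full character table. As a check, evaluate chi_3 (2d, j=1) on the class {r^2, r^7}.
Conjugacy classes: {e} of size 1, {r^1, r^8} of size 2, {r^2, r^7} of size 2, {r^3, r^6} of size 2, {r^4, r^5} of size 2, {s, sr, ..., sr^8} of size 9.
Character table:
  irrep \ class              {e} (size 1)  {r^1, r^8} (size 2)  {r^2, r^7} (size 2)  {r^3, r^6} (size 2)  {r^4, r^5} (size 2)  {s, sr, ..., sr^8} (size 9)
  chi_1 (triv)               1             1                    1                    1                    1                    1                          
  chi_2 (sign: r->1, s->-1)  1             1                    1                    1                    1                    -1                         
  chi_3 (2d, j=1)            2             2*cos(2*pi/9)        2*cos(4*pi/9)        -1                   -2*cos(pi/9)         0                          
  chi_4 (2d, j=2)            2             2*cos(4*pi/9)        -2*cos(pi/9)         -1                   2*cos(2*pi/9)        0                          
  chi_5 (2d, j=3)            2             -1                   -1                   2                    -1                   0                          
  chi_6 (2d, j=4)            2             -2*cos(pi/9)         2*cos(2*pi/9)        -1                   2*cos(4*pi/9)        0                          

Spot check: chi_3 (2d, j=1) on {r^2, r^7} = 2*cos(4*pi/9).

Argument: D_9 has order 2*9 = 18 with 6 conjugacy classes, hence 6 irreducibles. Sum of squared dims 1 + 1 + 4 + 4 + 4 + 4 = 18 = |G|. Linear characters come from the abelianisation; the 2-dimensional irreps have character r^k -> 2*cos(2*pi*j*k/9), reflections -> 0.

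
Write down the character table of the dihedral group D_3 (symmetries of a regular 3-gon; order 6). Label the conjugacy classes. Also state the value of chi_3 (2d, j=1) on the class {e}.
Conjugacy classes: {e} of size 1, {r^1, r^2} of size 2, {s, sr, ..., sr^2} of size 3.
Character table:
  irrep \ class              {e} (size 1)  {r^1, r^2} (size 2)  {s, sr, ..., sr^2} (size 3)
  chi_1 (triv)               1             1                    1                          
  chi_2 (sign: r->1, s->-1)  1             1                    -1                         
  chi_3 (2d, j=1)            2             -1                   0                          

Spot check: chi_3 (2d, j=1) on {e} = 2.

Justification: D_3 has order 2*3 = 6 with 3 conjugacy classes, hence 3 irreducibles. Sum of squared dims 1 + 1 + 4 = 6 = |G|. Linear characters come from the abelianisation; the 2-dimensional irreps have character r^k -> 2*cos(2*pi*j*k/3), reflections -> 0.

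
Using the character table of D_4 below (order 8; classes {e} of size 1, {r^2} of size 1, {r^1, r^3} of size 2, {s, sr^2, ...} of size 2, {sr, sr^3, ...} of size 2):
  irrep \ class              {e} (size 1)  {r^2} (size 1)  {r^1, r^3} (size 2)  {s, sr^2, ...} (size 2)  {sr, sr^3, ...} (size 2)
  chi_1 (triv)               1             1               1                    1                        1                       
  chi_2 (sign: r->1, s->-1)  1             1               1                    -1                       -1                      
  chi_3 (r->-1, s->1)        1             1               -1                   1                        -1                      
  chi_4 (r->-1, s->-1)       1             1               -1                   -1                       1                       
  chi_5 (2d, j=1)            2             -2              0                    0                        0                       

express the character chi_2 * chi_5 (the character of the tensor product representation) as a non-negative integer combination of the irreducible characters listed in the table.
chi_2 tensor chi_5 = chi_5 (all other irreducibles have multiplicity 0).

Explanation: The character of a tensor product is the pointwise product (chi_2 * chi_5)(C) = chi_2(C) * chi_5(C):
  {e}: (1)*(2), {r^2}: (1)*(-2), {r^1, r^3}: (1)*(0), {s, sr^2, ...}: (-1)*(0), {sr, sr^3, ...}: (-1)*(0)
so (chi_2 * chi_5) takes values
  {e} -> 2, {r^2} -> -2, {r^1, r^3} -> 0, {s, sr^2, ...} -> 0, {sr, sr^3, ...} -> 0.
Now take the inner product of this character with each irreducible chi from the table, <chi_2*chi_5, chi> = (1/8) sum_C |C| (chi_2*chi_5)(C) conj(chi(C)):
  <chi_2*chi_5, chi_1> = (1/8)[1*(2)*conj(1) + 1*(-2)*conj(1) + 2*(0)*conj(1) + 2*(0)*conj(1) + 2*(0)*conj(1)]
      = (1/8)[(2) + (-2) + (0) + (0) + (0)] = 0/8 = 0
  <chi_2*chi_5, chi_2> = (1/8)[1*(2)*conj(1) + 1*(-2)*conj(1) + 2*(0)*conj(1) + 2*(0)*conj(-1) + 2*(0)*conj(-1)]
      = (1/8)[(2) + (-2) + (0) + (0) + (0)] = 0/8 = 0
  <chi_2*chi_5, chi_3> = (1/8)[1*(2)*conj(1) + 1*(-2)*conj(1) + 2*(0)*conj(-1) + 2*(0)*conj(1) + 2*(0)*conj(-1)]
      = (1/8)[(2) + (-2) + (0) + (0) + (0)] = 0/8 = 0
  <chi_2*chi_5, chi_4> = (1/8)[1*(2)*conj(1) + 1*(-2)*conj(1) + 2*(0)*conj(-1) + 2*(0)*conj(-1) + 2*(0)*conj(1)]
      = (1/8)[(2) + (-2) + (0) + (0) + (0)] = 0/8 = 0
  <chi_2*chi_5, chi_5> = (1/8)[1*(2)*conj(2) + 1*(-2)*conj(-2) + 2*(0)*conj(0) + 2*(0)*conj(0) + 2*(0)*conj(0)]
      = (1/8)[(4) + (4) + (0) + (0) + (0)] = 8/8 = 1
Hence the multiplicities are chi_5: 1. Dimension check: dim(chi_2)*dim(chi_5) = 1*2 = 2 and sum (mult * dim) = 1*2 = 2.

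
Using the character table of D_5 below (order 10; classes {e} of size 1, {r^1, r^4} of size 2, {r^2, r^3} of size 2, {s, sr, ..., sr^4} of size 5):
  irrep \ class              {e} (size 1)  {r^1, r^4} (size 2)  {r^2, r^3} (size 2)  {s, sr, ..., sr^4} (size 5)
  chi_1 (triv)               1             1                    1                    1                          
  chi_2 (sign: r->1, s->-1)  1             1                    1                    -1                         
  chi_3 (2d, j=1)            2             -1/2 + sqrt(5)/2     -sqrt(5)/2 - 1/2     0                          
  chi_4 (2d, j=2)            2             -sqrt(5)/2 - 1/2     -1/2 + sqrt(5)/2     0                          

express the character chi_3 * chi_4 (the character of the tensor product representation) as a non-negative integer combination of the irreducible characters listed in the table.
chi_3 tensor chi_4 = chi_3 + chi_4 (all other irreducibles have multiplicity 0).

Proof sketch: The character of a tensor product is the pointwise product (chi_3 * chi_4)(C) = chi_3(C) * chi_4(C):
  {e}: (2)*(2), {r^1, r^4}: (-1/2 + sqrt(5)/2)*(-sqrt(5)/2 - 1/2), {r^2, r^3}: (-sqrt(5)/2 - 1/2)*(-1/2 + sqrt(5)/2), {s, sr, ..., sr^4}: (0)*(0)
so (chi_3 * chi_4) takes values
  {e} -> 4, {r^1, r^4} -> -1, {r^2, r^3} -> -1, {s, sr, ..., sr^4} -> 0.
Now take the inner product of this character with each irreducible chi from the table, <chi_3*chi_4, chi> = (1/10) sum_C |C| (chi_3*chi_4)(C) conj(chi(C)):
  <chi_3*chi_4, chi_1> = (1/10)[1*(4)*conj(1) + 2*(-1)*conj(1) + 2*(-1)*conj(1) + 5*(0)*conj(1)]
      = (1/10)[(4) + (-2) + (-2) + (0)] = 0/10 = 0
  <chi_3*chi_4, chi_2> = (1/10)[1*(4)*conj(1) + 2*(-1)*conj(1) + 2*(-1)*conj(1) + 5*(0)*conj(-1)]
      = (1/10)[(4) + (-2) + (-2) + (0)] = 0/10 = 0
  <chi_3*chi_4, chi_3> = (1/10)[1*(4)*conj(2) + 2*(-1)*conj(-1/2 + sqrt(5)/2) + 2*(-1)*conj(-sqrt(5)/2 - 1/2) + 5*(0)*conj(0)]
      = (1/10)[(8) + (1 - sqrt(5)) + (1 + sqrt(5)) + (0)] = 10/10 = 1
  <chi_3*chi_4, chi_4> = (1/10)[1*(4)*conj(2) + 2*(-1)*conj(-sqrt(5)/2 - 1/2) + 2*(-1)*conj(-1/2 + sqrt(5)/2) + 5*(0)*conj(0)]
      = (1/10)[(8) + (1 + sqrt(5)) + (1 - sqrt(5)) + (0)] = 10/10 = 1
Hence the multiplicities are chi_3: 1, chi_4: 1. Dimension check: dim(chi_3)*dim(chi_4) = 2*2 = 4 and sum (mult * dim) = 1*2 + 1*2 = 4.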